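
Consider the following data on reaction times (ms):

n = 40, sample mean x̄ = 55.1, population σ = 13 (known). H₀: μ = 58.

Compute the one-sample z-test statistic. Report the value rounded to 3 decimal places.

SE = σ/√n = 13/√40 = 2.0555
z = (x̄−μ₀)/SE = (55.1−58)/2.0555 = -1.4109

test statistic = -1.411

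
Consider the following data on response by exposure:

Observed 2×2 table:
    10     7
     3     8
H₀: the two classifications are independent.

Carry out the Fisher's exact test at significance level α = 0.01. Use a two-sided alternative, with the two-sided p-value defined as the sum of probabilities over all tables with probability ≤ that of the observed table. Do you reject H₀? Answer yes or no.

Margins: r₁=17, r₂=11, c₁=13, c₂=15, n=28
p_obs = C(17,10)·C(11,3)/C(28,13); sum pmf over tables with pmf ≤ p_obs
p-value (two-sided) = 0.13673
At α=0.01: p ≥ α → fail to reject H₀

reject H₀: no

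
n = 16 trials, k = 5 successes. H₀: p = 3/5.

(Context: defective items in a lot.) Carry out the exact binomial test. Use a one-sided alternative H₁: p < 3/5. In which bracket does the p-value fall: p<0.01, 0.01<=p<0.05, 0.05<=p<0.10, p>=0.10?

Exact binomial: n=16, k=5, p₀=3/5=0.6000
P(X≤5) from Σ C(n,i)·p₀^i·(1−p₀)^(n−i)
p-value (one-sided, H₁ less) = 0.01914
→ bracket: 0.01<=p<0.05

p-value bracket: 0.01<=p<0.05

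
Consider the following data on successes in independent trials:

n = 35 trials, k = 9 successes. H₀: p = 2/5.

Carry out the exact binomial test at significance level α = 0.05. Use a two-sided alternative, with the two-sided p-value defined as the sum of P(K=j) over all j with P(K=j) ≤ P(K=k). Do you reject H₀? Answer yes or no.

reject H₀: no

Exact binomial: n=35, k=9, p₀=2/5=0.4000
P(X=j) = C(n,j)·p₀^j·(1−p₀)^(n−j); p = Σ P(X=j) over j with P(X=j) ≤ P(X=9)
p-value (two-sided) = 0.11906
At α=0.05: p ≥ α → fail to reject H₀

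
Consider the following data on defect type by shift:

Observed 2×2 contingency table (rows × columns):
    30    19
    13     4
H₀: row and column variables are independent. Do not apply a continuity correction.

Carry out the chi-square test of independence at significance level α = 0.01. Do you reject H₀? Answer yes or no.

reject H₀: no

Row totals [49, 17], col totals [43, 23], n=66
χ² = (30−31.92)²/31.92 + (19−17.08)²/17.08 + (13−11.08)²/11.08 + (4−5.92)²/5.92 = 1.2921
df = 1
p-value (upper-tail) = 0.25565
At α=0.01: p ≥ α → fail to reject H₀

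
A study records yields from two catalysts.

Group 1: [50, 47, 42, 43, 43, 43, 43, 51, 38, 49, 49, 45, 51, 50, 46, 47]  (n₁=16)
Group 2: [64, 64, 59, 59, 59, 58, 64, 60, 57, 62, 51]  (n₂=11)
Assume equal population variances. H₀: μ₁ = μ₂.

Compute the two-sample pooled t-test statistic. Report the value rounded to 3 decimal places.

x̄₁=46.062, s₁=3.820, n₁=16
x̄₂=59.727, s₂=3.849, n₂=11
s_p² = [15·3.820² + 10·3.849²]/25 = 14.6848
SE = √(s_p²·(1/16+1/11)) = 1.5009
t = (46.062−59.727)/1.5009 = -9.1042
df = 25

test statistic = -9.104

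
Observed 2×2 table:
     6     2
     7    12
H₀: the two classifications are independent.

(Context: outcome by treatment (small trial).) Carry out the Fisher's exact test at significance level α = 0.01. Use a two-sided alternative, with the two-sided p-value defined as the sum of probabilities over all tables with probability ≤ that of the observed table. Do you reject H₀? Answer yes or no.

Margins: r₁=8, r₂=19, c₁=13, c₂=14, n=27
p_obs = C(8,6)·C(19,7)/C(27,13); sum pmf over tables with pmf ≤ p_obs
p-value (two-sided) = 0.10319
At α=0.01: p ≥ α → fail to reject H₀

reject H₀: no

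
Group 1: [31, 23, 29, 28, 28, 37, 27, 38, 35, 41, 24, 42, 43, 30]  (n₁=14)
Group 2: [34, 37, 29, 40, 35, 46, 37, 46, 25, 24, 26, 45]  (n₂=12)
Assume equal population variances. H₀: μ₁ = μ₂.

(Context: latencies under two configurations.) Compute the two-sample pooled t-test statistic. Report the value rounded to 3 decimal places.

x̄₁=32.571, s₁=6.699, n₁=14
x̄₂=35.333, s₂=8.049, n₂=12
s_p² = [13·6.699² + 11·8.049²]/24 = 54.0040
SE = √(s_p²·(1/14+1/12)) = 2.8910
t = (32.571−35.333)/2.8910 = -0.9554
df = 24

test statistic = -0.955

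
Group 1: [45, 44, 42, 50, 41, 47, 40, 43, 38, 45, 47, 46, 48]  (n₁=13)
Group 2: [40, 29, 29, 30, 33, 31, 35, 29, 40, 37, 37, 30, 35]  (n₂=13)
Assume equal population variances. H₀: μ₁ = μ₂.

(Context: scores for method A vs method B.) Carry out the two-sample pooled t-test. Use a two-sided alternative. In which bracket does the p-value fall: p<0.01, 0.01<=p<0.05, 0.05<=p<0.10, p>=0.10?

p-value bracket: p<0.01

x̄₁=44.308, s₁=3.425, n₁=13
x̄₂=33.462, s₂=4.136, n₂=13
s_p² = [12·3.425² + 12·4.136²]/24 = 14.4167
SE = √(s_p²·(1/13+1/13)) = 1.4893
t = (44.308−33.462)/1.4893 = 7.2828
df = 24
p-value (two-sided) = 0.00000
→ bracket: p<0.01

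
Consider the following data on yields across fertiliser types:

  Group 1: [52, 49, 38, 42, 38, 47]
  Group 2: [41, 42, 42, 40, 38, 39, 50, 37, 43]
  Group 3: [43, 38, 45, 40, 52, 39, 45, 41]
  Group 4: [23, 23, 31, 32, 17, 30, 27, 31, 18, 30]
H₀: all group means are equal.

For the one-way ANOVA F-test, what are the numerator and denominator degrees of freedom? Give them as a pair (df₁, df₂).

k = 4 groups, N = 33 total
df = (k−1, N−k) = (4−1, 33−4) = (3, 29)

degrees of freedom = [3, 29]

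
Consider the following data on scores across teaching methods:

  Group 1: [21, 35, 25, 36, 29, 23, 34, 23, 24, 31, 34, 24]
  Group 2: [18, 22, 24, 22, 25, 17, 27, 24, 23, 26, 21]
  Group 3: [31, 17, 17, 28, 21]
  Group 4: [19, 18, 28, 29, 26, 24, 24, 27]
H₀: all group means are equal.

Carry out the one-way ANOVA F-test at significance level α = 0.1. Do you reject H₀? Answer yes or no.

reject H₀: yes

Group means [28.25, 22.64, 22.80, 24.38], grand mean 24.917
SSB = Σnᵢ(x̄ᵢ−x̄)² = 215.280; SSW = ΣΣ(x−x̄ᵢ)² = 709.470
MSB = 215.280/3 = 71.7598; MSW = 709.470/32 = 22.1710
F = MSB/MSW = 3.2367
df = (3, 32)
p-value (upper-tail) = 0.03498
At α=0.1: p < α → reject H₀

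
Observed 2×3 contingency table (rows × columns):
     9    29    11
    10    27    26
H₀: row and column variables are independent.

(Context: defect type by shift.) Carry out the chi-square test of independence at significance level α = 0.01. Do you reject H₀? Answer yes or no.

reject H₀: no

Row totals [49, 63], col totals [19, 56, 37], n=112
χ² = (9−8.31)²/8.31 + (29−24.50)²/24.50 + (11−16.19)²/16.19 + (10−10.69)²/10.69 + (27−31.50)²/31.50 + (26−20.81)²/20.81 = 4.5259
df = 2
p-value (upper-tail) = 0.10405
At α=0.01: p ≥ α → fail to reject H₀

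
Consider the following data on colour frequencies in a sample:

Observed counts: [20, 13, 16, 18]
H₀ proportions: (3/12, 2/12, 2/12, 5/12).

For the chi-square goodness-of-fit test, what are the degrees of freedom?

degrees of freedom = 3

df = k − 1 = 4 − 1 = 3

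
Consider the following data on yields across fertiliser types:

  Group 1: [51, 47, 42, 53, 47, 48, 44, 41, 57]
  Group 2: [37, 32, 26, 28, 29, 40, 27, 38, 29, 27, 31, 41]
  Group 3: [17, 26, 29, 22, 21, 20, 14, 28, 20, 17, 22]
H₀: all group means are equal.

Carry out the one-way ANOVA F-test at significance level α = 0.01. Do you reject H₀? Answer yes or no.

reject H₀: yes

Group means [47.78, 32.08, 21.45], grand mean 32.844
SSB = Σnᵢ(x̄ᵢ−x̄)² = 3441.019; SSW = ΣΣ(x−x̄ᵢ)² = 765.199
MSB = 3441.019/2 = 1720.5096; MSW = 765.199/29 = 26.3862
F = MSB/MSW = 65.2049
df = (2, 29)
p-value (upper-tail) = 0.00000
At α=0.01: p < α → reject H₀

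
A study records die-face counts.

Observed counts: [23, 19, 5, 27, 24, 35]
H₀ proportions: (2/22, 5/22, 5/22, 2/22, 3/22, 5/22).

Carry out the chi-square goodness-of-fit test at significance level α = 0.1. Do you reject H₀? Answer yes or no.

n = 133; E_i = n·p_i = [12.09, 30.23, 30.23, 12.09, 18.14, 30.23]
χ² = (23−12.09)²/12.09 + (19−30.23)²/30.23 + (5−30.23)²/30.23 + (27−12.09)²/12.09 + (24−18.14)²/18.14 + (35−30.23)²/30.23 = 56.1008
df = 5
p-value (upper-tail) = 0.00000
At α=0.1: p < α → reject H₀

reject H₀: yes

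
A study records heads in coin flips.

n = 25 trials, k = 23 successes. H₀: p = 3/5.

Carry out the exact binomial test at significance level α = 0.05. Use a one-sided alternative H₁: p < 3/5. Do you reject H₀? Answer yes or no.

Exact binomial: n=25, k=23, p₀=3/5=0.6000
P(X≤23) from Σ C(n,i)·p₀^i·(1−p₀)^(n−i)
p-value (one-sided, H₁ less) = 0.99995
At α=0.05: p ≥ α → fail to reject H₀

reject H₀: no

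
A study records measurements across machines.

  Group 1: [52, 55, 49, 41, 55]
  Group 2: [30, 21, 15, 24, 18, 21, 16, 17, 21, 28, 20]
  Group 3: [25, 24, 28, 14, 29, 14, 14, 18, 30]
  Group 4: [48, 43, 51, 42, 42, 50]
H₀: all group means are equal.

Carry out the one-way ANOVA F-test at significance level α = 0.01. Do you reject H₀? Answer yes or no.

reject H₀: yes

Group means [50.40, 21.00, 21.78, 46.00], grand mean 30.806
SSB = Σnᵢ(x̄ᵢ−x̄)² = 5096.083; SSW = ΣΣ(x−x̄ᵢ)² = 816.756
MSB = 5096.083/3 = 1698.6944; MSW = 816.756/27 = 30.2502
F = MSB/MSW = 56.1548
df = (3, 27)
p-value (upper-tail) = 0.00000
At α=0.01: p < α → reject H₀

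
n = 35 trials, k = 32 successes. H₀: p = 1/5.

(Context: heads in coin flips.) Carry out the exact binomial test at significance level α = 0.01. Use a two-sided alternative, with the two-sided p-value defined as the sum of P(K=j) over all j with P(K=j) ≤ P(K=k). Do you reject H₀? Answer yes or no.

Exact binomial: n=35, k=32, p₀=1/5=0.2000
P(X=j) = C(n,j)·p₀^j·(1−p₀)^(n−j); p = Σ P(X=j) over j with P(X=j) ≤ P(X=32)
p-value (two-sided) = 0.00000
At α=0.01: p < α → reject H₀

reject H₀: yes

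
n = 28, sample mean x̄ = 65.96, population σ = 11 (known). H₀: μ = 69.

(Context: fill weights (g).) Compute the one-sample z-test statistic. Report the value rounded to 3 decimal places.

SE = σ/√n = 11/√28 = 2.0788
z = (x̄−μ₀)/SE = (65.96−69)/2.0788 = -1.4624

test statistic = -1.462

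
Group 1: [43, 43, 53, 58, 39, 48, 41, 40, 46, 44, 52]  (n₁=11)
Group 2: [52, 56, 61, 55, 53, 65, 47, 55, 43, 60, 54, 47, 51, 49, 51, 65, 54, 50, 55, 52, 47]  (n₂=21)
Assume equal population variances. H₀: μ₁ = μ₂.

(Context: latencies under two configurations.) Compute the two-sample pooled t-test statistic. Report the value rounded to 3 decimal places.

x̄₁=46.091, s₁=6.041, n₁=11
x̄₂=53.429, s₂=5.758, n₂=21
s_p² = [10·6.041² + 20·5.758²]/30 = 34.2684
SE = √(s_p²·(1/11+1/21)) = 2.1788
t = (46.091−53.429)/2.1788 = -3.3678
df = 30

test statistic = -3.368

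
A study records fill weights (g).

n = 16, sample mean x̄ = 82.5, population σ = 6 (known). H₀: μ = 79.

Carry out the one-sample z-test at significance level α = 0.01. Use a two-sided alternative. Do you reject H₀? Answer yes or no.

SE = σ/√n = 6/√16 = 1.5000
z = (x̄−μ₀)/SE = (82.5−79)/1.5000 = 2.3333
p-value (two-sided) = 0.01963
At α=0.01: p ≥ α → fail to reject H₀

reject H₀: no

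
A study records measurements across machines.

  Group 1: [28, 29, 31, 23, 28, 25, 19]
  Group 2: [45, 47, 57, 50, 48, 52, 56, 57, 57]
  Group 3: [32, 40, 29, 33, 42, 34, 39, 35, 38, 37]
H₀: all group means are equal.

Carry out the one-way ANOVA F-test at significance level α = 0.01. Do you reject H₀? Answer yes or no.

Group means [26.14, 52.11, 35.90], grand mean 38.885
SSB = Σnᵢ(x̄ᵢ−x̄)² = 2800.008; SSW = ΣΣ(x−x̄ᵢ)² = 430.646
MSB = 2800.008/2 = 1400.0039; MSW = 430.646/23 = 18.7237
F = MSB/MSW = 74.7716
df = (2, 23)
p-value (upper-tail) = 0.00000
At α=0.01: p < α → reject H₀

reject H₀: yes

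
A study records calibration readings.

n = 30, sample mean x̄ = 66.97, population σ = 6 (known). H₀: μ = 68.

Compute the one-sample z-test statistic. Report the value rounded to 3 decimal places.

test statistic = -0.940

SE = σ/√n = 6/√30 = 1.0954
z = (x̄−μ₀)/SE = (66.97−68)/1.0954 = -0.9403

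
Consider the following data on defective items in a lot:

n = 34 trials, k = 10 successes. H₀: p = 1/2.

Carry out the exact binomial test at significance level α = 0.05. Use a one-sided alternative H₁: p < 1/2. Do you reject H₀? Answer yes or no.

reject H₀: yes

Exact binomial: n=34, k=10, p₀=1/2=0.5000
P(X≤10) from Σ C(n,i)·p₀^i·(1−p₀)^(n−i)
p-value (one-sided, H₁ less) = 0.01215
At α=0.05: p < α → reject H₀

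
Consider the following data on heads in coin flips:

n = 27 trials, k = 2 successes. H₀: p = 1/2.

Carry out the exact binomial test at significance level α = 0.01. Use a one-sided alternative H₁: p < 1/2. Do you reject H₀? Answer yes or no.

Exact binomial: n=27, k=2, p₀=1/2=0.5000
P(X≤2) from Σ C(n,i)·p₀^i·(1−p₀)^(n−i)
p-value (one-sided, H₁ less) = 0.00000
At α=0.01: p < α → reject H₀

reject H₀: yes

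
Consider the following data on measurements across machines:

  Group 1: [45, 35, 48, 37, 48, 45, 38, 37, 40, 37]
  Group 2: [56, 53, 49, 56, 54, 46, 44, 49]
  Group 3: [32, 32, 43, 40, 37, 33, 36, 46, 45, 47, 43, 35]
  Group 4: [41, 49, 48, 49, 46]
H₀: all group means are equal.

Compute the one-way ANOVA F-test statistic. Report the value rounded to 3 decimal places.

Group means [41.00, 50.88, 39.08, 46.60], grand mean 43.400
SSB = Σnᵢ(x̄ᵢ−x̄)² = 779.408; SSW = ΣΣ(x−x̄ᵢ)² = 758.992
MSB = 779.408/3 = 259.8028; MSW = 758.992/31 = 24.4836
F = MSB/MSW = 10.6113
df = (3, 31)

test statistic = 10.611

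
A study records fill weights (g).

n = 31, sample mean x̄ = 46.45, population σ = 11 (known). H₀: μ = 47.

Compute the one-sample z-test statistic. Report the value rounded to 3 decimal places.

test statistic = -0.278

SE = σ/√n = 11/√31 = 1.9757
z = (x̄−μ₀)/SE = (46.45−47)/1.9757 = -0.2784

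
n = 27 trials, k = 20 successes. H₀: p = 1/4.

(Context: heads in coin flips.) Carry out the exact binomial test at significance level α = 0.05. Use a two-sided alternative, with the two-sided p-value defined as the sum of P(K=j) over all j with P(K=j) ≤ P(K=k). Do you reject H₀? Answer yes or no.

Exact binomial: n=27, k=20, p₀=1/4=0.2500
P(X=j) = C(n,j)·p₀^j·(1−p₀)^(n−j); p = Σ P(X=j) over j with P(X=j) ≤ P(X=20)
p-value (two-sided) = 0.00000
At α=0.05: p < α → reject H₀

reject H₀: yes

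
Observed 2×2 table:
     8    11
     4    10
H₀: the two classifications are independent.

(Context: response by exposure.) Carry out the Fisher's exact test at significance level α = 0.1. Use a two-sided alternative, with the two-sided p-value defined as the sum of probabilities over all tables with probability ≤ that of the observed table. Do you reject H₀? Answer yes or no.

Margins: r₁=19, r₂=14, c₁=12, c₂=21, n=33
p_obs = C(19,8)·C(14,4)/C(33,12); sum pmf over tables with pmf ≤ p_obs
p-value (two-sided) = 0.48606
At α=0.1: p ≥ α → fail to reject H₀

reject H₀: no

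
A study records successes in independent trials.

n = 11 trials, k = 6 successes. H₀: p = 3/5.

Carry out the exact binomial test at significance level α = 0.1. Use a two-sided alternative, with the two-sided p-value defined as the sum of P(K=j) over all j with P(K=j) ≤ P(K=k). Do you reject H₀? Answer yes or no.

reject H₀: no

Exact binomial: n=11, k=6, p₀=3/5=0.6000
P(X=j) = C(n,j)·p₀^j·(1−p₀)^(n−j); p = Σ P(X=j) over j with P(X=j) ≤ P(X=6)
p-value (two-sided) = 0.76351
At α=0.1: p ≥ α → fail to reject H₀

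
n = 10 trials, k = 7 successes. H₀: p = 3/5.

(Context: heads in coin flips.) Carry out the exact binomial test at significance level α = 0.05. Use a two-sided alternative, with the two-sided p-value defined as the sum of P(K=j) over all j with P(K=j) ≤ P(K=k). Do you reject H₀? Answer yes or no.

reject H₀: no

Exact binomial: n=10, k=7, p₀=3/5=0.6000
P(X=j) = C(n,j)·p₀^j·(1−p₀)^(n−j); p = Σ P(X=j) over j with P(X=j) ≤ P(X=7)
p-value (two-sided) = 0.74918
At α=0.05: p ≥ α → fail to reject H₀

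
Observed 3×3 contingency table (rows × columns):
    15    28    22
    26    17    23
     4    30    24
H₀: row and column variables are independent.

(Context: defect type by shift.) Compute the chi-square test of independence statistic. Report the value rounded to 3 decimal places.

Row totals [65, 66, 58], col totals [45, 75, 69], n=189
χ² = (15−15.48)²/15.48 + (28−25.79)²/25.79 + (22−23.73)²/23.73 + (26−15.71)²/15.71 + (17−26.19)²/26.19 + (23−24.10)²/24.10 + (4−13.81)²/13.81 + (30−23.02)²/23.02 + (24−21.17)²/21.17 = 19.8013
df = 4

test statistic = 19.801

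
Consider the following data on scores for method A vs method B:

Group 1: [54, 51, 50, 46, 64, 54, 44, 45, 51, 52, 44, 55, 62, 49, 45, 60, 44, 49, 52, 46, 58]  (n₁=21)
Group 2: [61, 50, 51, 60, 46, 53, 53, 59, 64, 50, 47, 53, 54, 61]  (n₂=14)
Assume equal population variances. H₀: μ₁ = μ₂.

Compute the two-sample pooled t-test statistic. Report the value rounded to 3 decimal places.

x̄₁=51.190, s₁=6.055, n₁=21
x̄₂=54.429, s₂=5.639, n₂=14
s_p² = [20·6.055² + 13·5.639²]/33 = 34.7475
SE = √(s_p²·(1/21+1/14)) = 2.0339
t = (51.190−54.429)/2.0339 = -1.5921
df = 33

test statistic = -1.592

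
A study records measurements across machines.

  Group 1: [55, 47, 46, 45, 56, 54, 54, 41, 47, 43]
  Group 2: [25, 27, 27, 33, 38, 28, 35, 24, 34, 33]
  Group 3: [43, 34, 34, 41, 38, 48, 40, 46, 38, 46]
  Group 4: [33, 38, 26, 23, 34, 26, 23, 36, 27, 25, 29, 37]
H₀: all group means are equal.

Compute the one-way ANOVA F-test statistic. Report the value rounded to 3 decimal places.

Group means [48.80, 30.40, 40.80, 29.75], grand mean 37.071
SSB = Σnᵢ(x̄ᵢ−x̄)² = 2602.936; SSW = ΣΣ(x−x̄ᵢ)² = 1029.850
MSB = 2602.936/3 = 867.6452; MSW = 1029.850/38 = 27.1013
F = MSB/MSW = 32.0149
df = (3, 38)

test statistic = 32.015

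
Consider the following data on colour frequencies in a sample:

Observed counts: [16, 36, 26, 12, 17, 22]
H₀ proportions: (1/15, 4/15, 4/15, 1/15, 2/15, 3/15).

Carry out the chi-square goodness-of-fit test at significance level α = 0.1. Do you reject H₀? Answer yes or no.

n = 129; E_i = n·p_i = [8.60, 34.40, 34.40, 8.60, 17.20, 25.80]
χ² = (16−8.60)²/8.60 + (36−34.40)²/34.40 + (26−34.40)²/34.40 + (12−8.60)²/8.60 + (17−17.20)²/17.20 + (22−25.80)²/25.80 = 10.3992
df = 5
p-value (upper-tail) = 0.06468
At α=0.1: p < α → reject H₀

reject H₀: yes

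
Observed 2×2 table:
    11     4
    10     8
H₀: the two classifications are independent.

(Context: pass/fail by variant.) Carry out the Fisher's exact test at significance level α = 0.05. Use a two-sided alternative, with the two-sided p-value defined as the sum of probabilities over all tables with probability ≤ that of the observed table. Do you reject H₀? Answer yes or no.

reject H₀: no

Margins: r₁=15, r₂=18, c₁=21, c₂=12, n=33
p_obs = C(15,11)·C(18,10)/C(33,21); sum pmf over tables with pmf ≤ p_obs
p-value (two-sided) = 0.46880
At α=0.05: p ≥ α → fail to reject H₀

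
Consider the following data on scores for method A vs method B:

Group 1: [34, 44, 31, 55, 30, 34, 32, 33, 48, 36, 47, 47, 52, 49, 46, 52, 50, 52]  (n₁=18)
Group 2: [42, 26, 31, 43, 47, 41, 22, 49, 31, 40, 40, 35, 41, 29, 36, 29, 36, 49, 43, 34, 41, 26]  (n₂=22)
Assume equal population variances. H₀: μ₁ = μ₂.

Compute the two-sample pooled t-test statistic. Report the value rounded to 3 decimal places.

test statistic = 2.330

x̄₁=42.889, s₁=8.690, n₁=18
x̄₂=36.864, s₂=7.661, n₂=22
s_p² = [17·8.690² + 21·7.661²]/38 = 66.2202
SE = √(s_p²·(1/18+1/22)) = 2.5863
t = (42.889−36.864)/2.5863 = 2.3297
df = 38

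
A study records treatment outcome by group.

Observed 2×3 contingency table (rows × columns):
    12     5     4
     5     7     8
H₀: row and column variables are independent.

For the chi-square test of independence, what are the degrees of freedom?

degrees of freedom = 2

df = (r−1)(c−1) = (2−1)·(3−1) = 2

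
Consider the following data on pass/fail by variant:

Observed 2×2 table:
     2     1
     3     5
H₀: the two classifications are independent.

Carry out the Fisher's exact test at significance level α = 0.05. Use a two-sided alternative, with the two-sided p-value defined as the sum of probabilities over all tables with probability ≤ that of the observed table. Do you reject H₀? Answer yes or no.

reject H₀: no

Margins: r₁=3, r₂=8, c₁=5, c₂=6, n=11
p_obs = C(3,2)·C(8,3)/C(11,5); sum pmf over tables with pmf ≤ p_obs
p-value (two-sided) = 0.54545
At α=0.05: p ≥ α → fail to reject H₀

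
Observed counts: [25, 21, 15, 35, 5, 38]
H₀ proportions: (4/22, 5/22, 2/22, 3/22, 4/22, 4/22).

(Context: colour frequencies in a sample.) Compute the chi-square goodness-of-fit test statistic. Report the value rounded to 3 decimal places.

n = 139; E_i = n·p_i = [25.27, 31.59, 12.64, 18.95, 25.27, 25.27]
χ² = (25−25.27)²/25.27 + (21−31.59)²/31.59 + (15−12.64)²/12.64 + (35−18.95)²/18.95 + (5−25.27)²/25.27 + (38−25.27)²/25.27 = 40.2499
df = 5

test statistic = 40.250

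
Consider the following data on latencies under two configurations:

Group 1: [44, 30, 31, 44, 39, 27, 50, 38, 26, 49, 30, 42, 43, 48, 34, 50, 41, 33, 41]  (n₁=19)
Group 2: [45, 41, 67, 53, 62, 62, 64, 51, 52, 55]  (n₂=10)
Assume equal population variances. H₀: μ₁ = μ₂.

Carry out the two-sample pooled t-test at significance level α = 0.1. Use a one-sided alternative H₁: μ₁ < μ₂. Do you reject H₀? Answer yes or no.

x̄₁=38.947, s₁=7.842, n₁=19
x̄₂=55.200, s₂=8.483, n₂=10
s_p² = [18·7.842² + 9·8.483²]/27 = 64.9832
SE = √(s_p²·(1/19+1/10)) = 3.1494
t = (38.947−55.200)/3.1494 = -5.1606
df = 27
p-value (one-sided, H₁ less) = 0.00001
At α=0.1: p < α → reject H₀

reject H₀: yes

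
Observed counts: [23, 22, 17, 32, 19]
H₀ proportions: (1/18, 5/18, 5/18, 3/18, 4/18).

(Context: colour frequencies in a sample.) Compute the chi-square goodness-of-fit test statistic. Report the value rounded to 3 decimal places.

test statistic = 64.640

n = 113; E_i = n·p_i = [6.28, 31.39, 31.39, 18.83, 25.11]
χ² = (23−6.28)²/6.28 + (22−31.39)²/31.39 + (17−31.39)²/31.39 + (32−18.83)²/18.83 + (19−25.11)²/25.11 = 64.6398
df = 4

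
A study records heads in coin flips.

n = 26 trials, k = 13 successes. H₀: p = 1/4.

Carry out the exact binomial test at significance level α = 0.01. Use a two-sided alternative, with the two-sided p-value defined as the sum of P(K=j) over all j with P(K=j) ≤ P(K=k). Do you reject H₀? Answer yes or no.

Exact binomial: n=26, k=13, p₀=1/4=0.2500
P(X=j) = C(n,j)·p₀^j·(1−p₀)^(n−j); p = Σ P(X=j) over j with P(X=j) ≤ P(X=13)
p-value (two-sided) = 0.00578
At α=0.01: p < α → reject H₀

reject H₀: yes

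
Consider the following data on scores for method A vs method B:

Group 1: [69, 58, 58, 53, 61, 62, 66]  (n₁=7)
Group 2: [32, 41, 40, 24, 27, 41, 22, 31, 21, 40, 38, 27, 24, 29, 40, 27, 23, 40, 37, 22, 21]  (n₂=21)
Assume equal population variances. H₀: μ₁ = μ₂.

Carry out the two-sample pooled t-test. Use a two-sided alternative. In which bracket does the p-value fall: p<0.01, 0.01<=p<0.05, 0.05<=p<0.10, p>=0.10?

p-value bracket: p<0.01

x̄₁=61.000, s₁=5.354, n₁=7
x̄₂=30.810, s₂=7.698, n₂=21
s_p² = [6·5.354² + 20·7.698²]/26 = 52.2015
SE = √(s_p²·(1/7+1/21)) = 3.1533
t = (61.000−30.810)/3.1533 = 9.5743
df = 26
p-value (two-sided) = 0.00000
→ bracket: p<0.01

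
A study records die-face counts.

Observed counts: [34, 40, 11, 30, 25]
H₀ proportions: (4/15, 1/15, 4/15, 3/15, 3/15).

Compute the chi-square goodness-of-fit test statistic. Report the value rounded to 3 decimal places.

test statistic = 120.098

n = 140; E_i = n·p_i = [37.33, 9.33, 37.33, 28.00, 28.00]
χ² = (34−37.33)²/37.33 + (40−9.33)²/9.33 + (11−37.33)²/37.33 + (30−28.00)²/28.00 + (25−28.00)²/28.00 = 120.0982
df = 4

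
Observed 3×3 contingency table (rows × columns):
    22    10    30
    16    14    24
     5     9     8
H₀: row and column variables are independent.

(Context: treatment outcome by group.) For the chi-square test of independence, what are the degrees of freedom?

degrees of freedom = 4

df = (r−1)(c−1) = (3−1)·(3−1) = 4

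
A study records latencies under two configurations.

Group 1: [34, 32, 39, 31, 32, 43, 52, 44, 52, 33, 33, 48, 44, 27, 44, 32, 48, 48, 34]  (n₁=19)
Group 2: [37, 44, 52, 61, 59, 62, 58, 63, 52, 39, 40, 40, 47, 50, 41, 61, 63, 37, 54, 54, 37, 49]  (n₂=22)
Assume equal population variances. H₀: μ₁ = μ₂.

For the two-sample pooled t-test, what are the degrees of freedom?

df = n₁ + n₂ − 2 = 19 + 22 − 2 = 39

degrees of freedom = 39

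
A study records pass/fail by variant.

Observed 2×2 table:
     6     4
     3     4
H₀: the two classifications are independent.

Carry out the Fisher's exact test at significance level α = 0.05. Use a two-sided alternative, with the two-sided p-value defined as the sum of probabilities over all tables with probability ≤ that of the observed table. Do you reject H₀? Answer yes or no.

Margins: r₁=10, r₂=7, c₁=9, c₂=8, n=17
p_obs = C(10,6)·C(7,3)/C(17,9); sum pmf over tables with pmf ≤ p_obs
p-value (two-sided) = 0.63719
At α=0.05: p ≥ α → fail to reject H₀

reject H₀: no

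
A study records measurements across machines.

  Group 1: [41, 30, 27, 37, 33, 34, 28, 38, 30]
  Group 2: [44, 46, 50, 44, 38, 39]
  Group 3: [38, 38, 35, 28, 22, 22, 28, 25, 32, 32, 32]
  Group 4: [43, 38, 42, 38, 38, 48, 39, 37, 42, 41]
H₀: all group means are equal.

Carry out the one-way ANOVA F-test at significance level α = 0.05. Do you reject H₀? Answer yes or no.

reject H₀: yes

Group means [33.11, 43.50, 30.18, 40.60], grand mean 36.028
SSB = Σnᵢ(x̄ᵢ−x̄)² = 996.547; SSW = ΣΣ(x−x̄ᵢ)² = 710.425
MSB = 996.547/3 = 332.1823; MSW = 710.425/32 = 22.2008
F = MSB/MSW = 14.9626
df = (3, 32)
p-value (upper-tail) = 0.00000
At α=0.05: p < α → reject H₀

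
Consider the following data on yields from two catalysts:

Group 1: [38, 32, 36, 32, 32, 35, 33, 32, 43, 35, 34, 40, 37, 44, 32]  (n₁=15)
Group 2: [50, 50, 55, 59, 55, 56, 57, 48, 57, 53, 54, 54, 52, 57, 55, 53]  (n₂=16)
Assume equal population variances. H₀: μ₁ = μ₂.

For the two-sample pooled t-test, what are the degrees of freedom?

df = n₁ + n₂ − 2 = 15 + 16 − 2 = 29

degrees of freedom = 29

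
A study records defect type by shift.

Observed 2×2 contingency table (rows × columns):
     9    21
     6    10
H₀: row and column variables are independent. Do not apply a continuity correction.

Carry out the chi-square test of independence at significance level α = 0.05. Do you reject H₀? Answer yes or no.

reject H₀: no

Row totals [30, 16], col totals [15, 31], n=46
χ² = (9−9.78)²/9.78 + (21−20.22)²/20.22 + (6−5.22)²/5.22 + (10−10.78)²/10.78 = 0.2671
df = 1
p-value (upper-tail) = 0.60529
At α=0.05: p ≥ α → fail to reject H₀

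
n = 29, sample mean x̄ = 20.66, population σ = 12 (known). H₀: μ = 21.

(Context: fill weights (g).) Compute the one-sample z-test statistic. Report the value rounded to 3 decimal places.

SE = σ/√n = 12/√29 = 2.2283
z = (x̄−μ₀)/SE = (20.66−21)/2.2283 = -0.1526

test statistic = -0.153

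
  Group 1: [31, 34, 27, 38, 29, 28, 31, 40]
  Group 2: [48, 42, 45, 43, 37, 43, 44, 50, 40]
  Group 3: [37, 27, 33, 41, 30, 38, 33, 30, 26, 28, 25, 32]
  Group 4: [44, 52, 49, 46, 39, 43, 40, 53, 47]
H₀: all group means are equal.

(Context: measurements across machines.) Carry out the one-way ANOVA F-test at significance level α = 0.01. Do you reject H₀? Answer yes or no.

Group means [32.25, 43.56, 31.67, 45.89], grand mean 37.974
SSB = Σnᵢ(x̄ᵢ−x̄)² = 1583.696; SSW = ΣΣ(x−x̄ᵢ)² = 747.278
MSB = 1583.696/3 = 527.8986; MSW = 747.278/34 = 21.9788
F = MSB/MSW = 24.0186
df = (3, 34)
p-value (upper-tail) = 0.00000
At α=0.01: p < α → reject H₀

reject H₀: yes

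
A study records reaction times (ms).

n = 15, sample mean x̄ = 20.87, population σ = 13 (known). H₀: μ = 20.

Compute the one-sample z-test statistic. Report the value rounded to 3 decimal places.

SE = σ/√n = 13/√15 = 3.3566
z = (x̄−μ₀)/SE = (20.87−20)/3.3566 = 0.2592

test statistic = 0.259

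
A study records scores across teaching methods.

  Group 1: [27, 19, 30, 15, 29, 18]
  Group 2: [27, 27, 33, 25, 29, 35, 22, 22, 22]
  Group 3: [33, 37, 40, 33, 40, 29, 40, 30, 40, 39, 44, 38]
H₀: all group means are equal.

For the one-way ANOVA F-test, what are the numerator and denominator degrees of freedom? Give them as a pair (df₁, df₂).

k = 3 groups, N = 27 total
df = (k−1, N−k) = (3−1, 27−3) = (2, 24)

degrees of freedom = [2, 24]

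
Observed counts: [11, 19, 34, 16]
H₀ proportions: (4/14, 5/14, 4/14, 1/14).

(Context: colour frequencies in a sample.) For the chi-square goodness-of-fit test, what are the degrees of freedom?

df = k − 1 = 4 − 1 = 3

degrees of freedom = 3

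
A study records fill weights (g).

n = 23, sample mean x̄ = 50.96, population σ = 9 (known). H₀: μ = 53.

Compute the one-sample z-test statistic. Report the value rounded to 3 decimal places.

test statistic = -1.087

SE = σ/√n = 9/√23 = 1.8766
z = (x̄−μ₀)/SE = (50.96−53)/1.8766 = -1.0871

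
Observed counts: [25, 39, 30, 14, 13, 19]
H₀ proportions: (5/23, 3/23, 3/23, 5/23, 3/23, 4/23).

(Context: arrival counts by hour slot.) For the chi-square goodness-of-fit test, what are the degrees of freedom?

degrees of freedom = 5

df = k − 1 = 6 − 1 = 5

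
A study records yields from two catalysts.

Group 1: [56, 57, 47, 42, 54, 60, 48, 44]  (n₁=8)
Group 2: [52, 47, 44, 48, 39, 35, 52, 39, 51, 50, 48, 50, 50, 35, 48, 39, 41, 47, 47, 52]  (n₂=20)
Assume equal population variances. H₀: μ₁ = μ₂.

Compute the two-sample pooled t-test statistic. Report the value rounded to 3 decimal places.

x̄₁=51.000, s₁=6.612, n₁=8
x̄₂=45.700, s₂=5.676, n₂=20
s_p² = [7·6.612² + 19·5.676²]/26 = 35.3154
SE = √(s_p²·(1/8+1/20)) = 2.4860
t = (51.000−45.700)/2.4860 = 2.1319
df = 26

test statistic = 2.132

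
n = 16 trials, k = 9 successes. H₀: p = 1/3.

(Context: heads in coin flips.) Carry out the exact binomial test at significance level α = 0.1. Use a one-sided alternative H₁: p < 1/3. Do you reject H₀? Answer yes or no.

reject H₀: no

Exact binomial: n=16, k=9, p₀=1/3=0.3333
P(X≤9) from Σ C(n,i)·p₀^i·(1−p₀)^(n−i)
p-value (one-sided, H₁ less) = 0.98405
At α=0.1: p ≥ α → fail to reject H₀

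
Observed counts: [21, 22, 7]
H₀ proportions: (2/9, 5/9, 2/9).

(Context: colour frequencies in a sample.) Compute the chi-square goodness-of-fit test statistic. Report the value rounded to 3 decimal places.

test statistic = 11.524

n = 50; E_i = n·p_i = [11.11, 27.78, 11.11]
χ² = (21−11.11)²/11.11 + (22−27.78)²/27.78 + (7−11.11)²/11.11 = 11.5240
df = 2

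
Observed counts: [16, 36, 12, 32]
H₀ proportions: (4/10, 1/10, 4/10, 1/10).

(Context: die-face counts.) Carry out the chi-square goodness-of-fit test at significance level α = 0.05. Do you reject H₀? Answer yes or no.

n = 96; E_i = n·p_i = [38.40, 9.60, 38.40, 9.60]
χ² = (16−38.40)²/38.40 + (36−9.60)²/9.60 + (12−38.40)²/38.40 + (32−9.60)²/9.60 = 156.0833
df = 3
p-value (upper-tail) = 0.00000
At α=0.05: p < α → reject H₀

reject H₀: yes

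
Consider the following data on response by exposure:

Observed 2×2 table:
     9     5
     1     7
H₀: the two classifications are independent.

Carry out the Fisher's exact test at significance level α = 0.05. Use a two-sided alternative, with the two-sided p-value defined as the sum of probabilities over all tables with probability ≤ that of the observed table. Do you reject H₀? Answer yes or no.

Margins: r₁=14, r₂=8, c₁=10, c₂=12, n=22
p_obs = C(14,9)·C(8,1)/C(22,10); sum pmf over tables with pmf ≤ p_obs
p-value (two-sided) = 0.03096
At α=0.05: p < α → reject H₀

reject H₀: yes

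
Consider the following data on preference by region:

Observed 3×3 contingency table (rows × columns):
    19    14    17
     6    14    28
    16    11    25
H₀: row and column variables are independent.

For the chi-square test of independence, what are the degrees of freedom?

degrees of freedom = 4

df = (r−1)(c−1) = (3−1)·(3−1) = 4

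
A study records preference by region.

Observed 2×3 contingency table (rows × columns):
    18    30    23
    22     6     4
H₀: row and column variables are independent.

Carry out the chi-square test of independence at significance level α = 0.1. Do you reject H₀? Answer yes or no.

Row totals [71, 32], col totals [40, 36, 27], n=103
χ² = (18−27.57)²/27.57 + (30−24.82)²/24.82 + (23−18.61)²/18.61 + (22−12.43)²/12.43 + (6−11.18)²/11.18 + (4−8.39)²/8.39 = 17.5144
df = 2
p-value (upper-tail) = 0.00016
At α=0.1: p < α → reject H₀

reject H₀: yes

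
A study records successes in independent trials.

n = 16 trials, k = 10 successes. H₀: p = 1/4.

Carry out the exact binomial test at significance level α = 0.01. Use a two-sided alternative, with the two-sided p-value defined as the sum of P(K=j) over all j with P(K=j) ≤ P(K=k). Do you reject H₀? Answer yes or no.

Exact binomial: n=16, k=10, p₀=1/4=0.2500
P(X=j) = C(n,j)·p₀^j·(1−p₀)^(n−j); p = Σ P(X=j) over j with P(X=j) ≤ P(X=10)
p-value (two-sided) = 0.00164
At α=0.01: p < α → reject H₀

reject H₀: yes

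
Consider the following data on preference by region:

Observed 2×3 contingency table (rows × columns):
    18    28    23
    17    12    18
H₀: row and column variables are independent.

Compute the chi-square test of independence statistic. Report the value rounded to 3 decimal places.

test statistic = 2.973

Row totals [69, 47], col totals [35, 40, 41], n=116
χ² = (18−20.82)²/20.82 + (28−23.79)²/23.79 + (23−24.39)²/24.39 + (17−14.18)²/14.18 + (12−16.21)²/16.21 + (18−16.61)²/16.61 = 2.9728
df = 2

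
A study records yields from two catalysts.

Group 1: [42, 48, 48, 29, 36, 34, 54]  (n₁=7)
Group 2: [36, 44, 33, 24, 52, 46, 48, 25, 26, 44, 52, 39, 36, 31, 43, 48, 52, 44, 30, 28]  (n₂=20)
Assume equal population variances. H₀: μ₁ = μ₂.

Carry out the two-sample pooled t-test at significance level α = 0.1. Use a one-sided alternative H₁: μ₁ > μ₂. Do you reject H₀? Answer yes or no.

x̄₁=41.571, s₁=8.979, n₁=7
x̄₂=39.050, s₂=9.512, n₂=20
s_p² = [6·8.979² + 19·9.512²]/25 = 88.1066
SE = √(s_p²·(1/7+1/20)) = 4.1221
t = (41.571−39.050)/4.1221 = 0.6117
df = 25
p-value (one-sided, H₁ greater) = 0.27314
At α=0.1: p ≥ α → fail to reject H₀

reject H₀: no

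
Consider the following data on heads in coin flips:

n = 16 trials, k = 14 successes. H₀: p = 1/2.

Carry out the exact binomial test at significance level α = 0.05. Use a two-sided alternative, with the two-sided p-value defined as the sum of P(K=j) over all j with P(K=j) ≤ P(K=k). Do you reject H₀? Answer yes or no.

reject H₀: yes

Exact binomial: n=16, k=14, p₀=1/2=0.5000
P(X=j) = C(n,j)·p₀^j·(1−p₀)^(n−j); p = Σ P(X=j) over j with P(X=j) ≤ P(X=14)
p-value (two-sided) = 0.00418
At α=0.05: p < α → reject H₀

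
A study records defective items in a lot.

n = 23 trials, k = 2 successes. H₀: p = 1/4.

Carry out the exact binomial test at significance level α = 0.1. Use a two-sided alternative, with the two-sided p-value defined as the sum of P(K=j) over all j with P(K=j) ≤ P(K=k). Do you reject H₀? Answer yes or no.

reject H₀: yes

Exact binomial: n=23, k=2, p₀=1/4=0.2500
P(X=j) = C(n,j)·p₀^j·(1−p₀)^(n−j); p = Σ P(X=j) over j with P(X=j) ≤ P(X=2)
p-value (two-sided) = 0.08998
At α=0.1: p < α → reject H₀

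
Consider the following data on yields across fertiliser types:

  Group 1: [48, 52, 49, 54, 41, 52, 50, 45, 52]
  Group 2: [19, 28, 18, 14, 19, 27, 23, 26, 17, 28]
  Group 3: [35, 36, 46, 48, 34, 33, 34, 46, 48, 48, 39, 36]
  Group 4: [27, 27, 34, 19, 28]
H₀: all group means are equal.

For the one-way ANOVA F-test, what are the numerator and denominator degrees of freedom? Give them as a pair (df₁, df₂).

degrees of freedom = [3, 32]

k = 4 groups, N = 36 total
df = (k−1, N−k) = (4−1, 36−4) = (3, 32)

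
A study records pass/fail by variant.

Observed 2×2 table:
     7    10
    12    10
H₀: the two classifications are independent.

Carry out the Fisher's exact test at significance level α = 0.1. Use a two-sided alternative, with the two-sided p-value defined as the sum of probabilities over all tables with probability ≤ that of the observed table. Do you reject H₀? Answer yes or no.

Margins: r₁=17, r₂=22, c₁=19, c₂=20, n=39
p_obs = C(17,7)·C(22,12)/C(39,19); sum pmf over tables with pmf ≤ p_obs
p-value (two-sided) = 0.52311
At α=0.1: p ≥ α → fail to reject H₀

reject H₀: no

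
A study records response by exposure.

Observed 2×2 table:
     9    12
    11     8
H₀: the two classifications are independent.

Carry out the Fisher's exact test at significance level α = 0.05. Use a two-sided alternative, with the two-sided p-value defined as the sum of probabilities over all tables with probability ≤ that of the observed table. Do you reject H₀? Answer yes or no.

Margins: r₁=21, r₂=19, c₁=20, c₂=20, n=40
p_obs = C(21,9)·C(19,11)/C(40,20); sum pmf over tables with pmf ≤ p_obs
p-value (two-sided) = 0.52725
At α=0.05: p ≥ α → fail to reject H₀

reject H₀: no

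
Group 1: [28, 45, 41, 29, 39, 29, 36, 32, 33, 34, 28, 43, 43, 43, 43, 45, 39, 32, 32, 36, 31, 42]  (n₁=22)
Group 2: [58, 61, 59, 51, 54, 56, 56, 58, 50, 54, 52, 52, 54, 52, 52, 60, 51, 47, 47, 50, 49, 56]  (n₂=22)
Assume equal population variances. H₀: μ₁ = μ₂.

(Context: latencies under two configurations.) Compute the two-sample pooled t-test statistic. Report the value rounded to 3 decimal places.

test statistic = -11.164

x̄₁=36.500, s₁=5.950, n₁=22
x̄₂=53.591, s₂=4.020, n₂=22
s_p² = [21·5.950² + 21·4.020²]/42 = 25.7814
SE = √(s_p²·(1/22+1/22)) = 1.5309
t = (36.500−53.591)/1.5309 = -11.1637
df = 42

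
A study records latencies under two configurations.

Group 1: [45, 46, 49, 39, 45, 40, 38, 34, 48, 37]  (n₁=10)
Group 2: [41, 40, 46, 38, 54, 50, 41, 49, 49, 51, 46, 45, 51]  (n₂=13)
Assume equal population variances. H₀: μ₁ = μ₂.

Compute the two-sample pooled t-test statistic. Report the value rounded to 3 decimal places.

x̄₁=42.100, s₁=5.131, n₁=10
x̄₂=46.231, s₂=4.986, n₂=13
s_p² = [9·5.131² + 12·4.986²]/21 = 25.4861
SE = √(s_p²·(1/10+1/13)) = 2.1235
t = (42.100−46.231)/2.1235 = -1.9453
df = 21

test statistic = -1.945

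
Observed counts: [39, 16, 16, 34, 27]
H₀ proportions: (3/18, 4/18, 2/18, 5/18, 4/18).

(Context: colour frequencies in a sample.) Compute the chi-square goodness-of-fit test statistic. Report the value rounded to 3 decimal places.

n = 132; E_i = n·p_i = [22.00, 29.33, 14.67, 36.67, 29.33]
χ² = (39−22.00)²/22.00 + (16−29.33)²/29.33 + (16−14.67)²/14.67 + (34−36.67)²/36.67 + (27−29.33)²/29.33 = 19.6977
df = 4

test statistic = 19.698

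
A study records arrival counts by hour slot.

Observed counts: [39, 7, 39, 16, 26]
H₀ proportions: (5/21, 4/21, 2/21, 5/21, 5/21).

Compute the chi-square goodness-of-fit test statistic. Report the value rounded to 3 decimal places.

test statistic = 81.900

n = 127; E_i = n·p_i = [30.24, 24.19, 12.10, 30.24, 30.24]
χ² = (39−30.24)²/30.24 + (7−24.19)²/24.19 + (39−12.10)²/12.10 + (16−30.24)²/30.24 + (26−30.24)²/30.24 = 81.9004
df = 4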